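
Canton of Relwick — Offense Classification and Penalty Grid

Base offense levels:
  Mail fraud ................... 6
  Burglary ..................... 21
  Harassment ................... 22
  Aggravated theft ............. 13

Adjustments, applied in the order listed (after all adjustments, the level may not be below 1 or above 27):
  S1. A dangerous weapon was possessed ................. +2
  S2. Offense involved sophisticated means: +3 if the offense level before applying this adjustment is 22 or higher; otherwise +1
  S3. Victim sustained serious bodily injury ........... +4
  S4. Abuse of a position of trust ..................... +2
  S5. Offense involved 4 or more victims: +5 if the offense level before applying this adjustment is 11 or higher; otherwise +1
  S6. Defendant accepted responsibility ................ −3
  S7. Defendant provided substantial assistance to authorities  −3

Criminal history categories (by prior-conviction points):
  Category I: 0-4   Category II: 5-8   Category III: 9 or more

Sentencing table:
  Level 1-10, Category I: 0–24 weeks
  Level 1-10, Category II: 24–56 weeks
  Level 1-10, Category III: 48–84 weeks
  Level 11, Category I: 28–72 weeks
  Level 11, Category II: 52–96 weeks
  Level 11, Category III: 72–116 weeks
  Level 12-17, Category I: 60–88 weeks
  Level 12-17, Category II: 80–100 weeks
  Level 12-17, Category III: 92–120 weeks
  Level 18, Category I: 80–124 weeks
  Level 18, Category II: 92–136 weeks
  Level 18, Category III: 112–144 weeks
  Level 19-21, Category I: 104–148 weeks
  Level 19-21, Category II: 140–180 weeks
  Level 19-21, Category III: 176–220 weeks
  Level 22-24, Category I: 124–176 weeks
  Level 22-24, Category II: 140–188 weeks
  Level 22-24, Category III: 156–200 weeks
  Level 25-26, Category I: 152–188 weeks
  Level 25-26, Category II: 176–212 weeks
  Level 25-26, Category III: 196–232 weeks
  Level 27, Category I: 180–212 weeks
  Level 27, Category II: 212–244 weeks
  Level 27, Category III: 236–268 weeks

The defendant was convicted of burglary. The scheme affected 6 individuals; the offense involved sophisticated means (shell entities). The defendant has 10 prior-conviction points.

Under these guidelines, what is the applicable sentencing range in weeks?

236-268 weeks

Base offense level for burglary: 21.
S2 applies (level before this adjustment is 21 < 22, so +1): 21 + 1 = 22.
S4 does not apply.
S5 applies (level before this adjustment is 22 ≥ 11, so +5): 22 + 5 = 27.
S6 does not apply.
S7 does not apply.
Final offense level: 27.
Criminal history: 10 prior points → Category III (9+).
Level 27 falls in the 27 band.
Grid: Level 27 × Category III = 236-268 weeks.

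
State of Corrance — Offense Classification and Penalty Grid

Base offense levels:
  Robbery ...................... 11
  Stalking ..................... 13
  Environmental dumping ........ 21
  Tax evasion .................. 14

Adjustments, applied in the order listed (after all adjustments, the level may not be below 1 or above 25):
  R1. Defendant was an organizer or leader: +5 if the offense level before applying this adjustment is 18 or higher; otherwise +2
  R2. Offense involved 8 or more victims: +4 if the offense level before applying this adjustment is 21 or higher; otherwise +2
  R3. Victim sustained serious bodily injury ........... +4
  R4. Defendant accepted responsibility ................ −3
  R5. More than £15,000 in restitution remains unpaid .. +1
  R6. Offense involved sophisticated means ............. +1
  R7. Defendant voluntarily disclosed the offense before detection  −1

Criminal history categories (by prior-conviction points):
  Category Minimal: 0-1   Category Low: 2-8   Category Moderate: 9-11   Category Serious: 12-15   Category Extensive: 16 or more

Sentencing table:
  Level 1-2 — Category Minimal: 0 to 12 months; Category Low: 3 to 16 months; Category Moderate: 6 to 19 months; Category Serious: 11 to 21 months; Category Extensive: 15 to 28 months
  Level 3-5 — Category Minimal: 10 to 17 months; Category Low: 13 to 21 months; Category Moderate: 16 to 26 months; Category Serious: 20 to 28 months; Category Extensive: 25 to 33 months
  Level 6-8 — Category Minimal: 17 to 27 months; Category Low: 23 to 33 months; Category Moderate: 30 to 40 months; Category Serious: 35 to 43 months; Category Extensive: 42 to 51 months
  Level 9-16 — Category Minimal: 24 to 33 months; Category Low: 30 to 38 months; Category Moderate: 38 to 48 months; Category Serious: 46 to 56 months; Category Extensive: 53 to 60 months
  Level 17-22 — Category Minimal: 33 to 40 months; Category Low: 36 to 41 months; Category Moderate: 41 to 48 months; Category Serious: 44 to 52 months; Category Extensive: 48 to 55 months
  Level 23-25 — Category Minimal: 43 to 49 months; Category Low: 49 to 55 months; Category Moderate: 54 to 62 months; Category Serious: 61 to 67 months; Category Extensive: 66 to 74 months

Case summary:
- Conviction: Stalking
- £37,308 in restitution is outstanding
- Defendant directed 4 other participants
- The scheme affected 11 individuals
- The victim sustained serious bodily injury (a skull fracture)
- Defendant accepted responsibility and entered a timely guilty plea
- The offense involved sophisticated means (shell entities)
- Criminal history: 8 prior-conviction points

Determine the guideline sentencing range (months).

36-41 months

Base offense level for stalking: 13.
R1 applies (level before this adjustment is 13 < 18, so +2): 13 + 2 = 15.
R2 applies (level before this adjustment is 15 < 21, so +2): 15 + 2 = 17.
R3 applies: 17 + 4 = 21.
R4 applies: 21 − 3 = 18.
R5 applies: 18 + 1 = 19.
R6 applies: 19 + 1 = 20.
R7 does not apply.
Final offense level: 20.
Criminal history: 8 prior points → Category Low (2-8).
Level 20 falls in the 17-22 band.
Grid: Level 17-22 × Category Low = 36-41 months.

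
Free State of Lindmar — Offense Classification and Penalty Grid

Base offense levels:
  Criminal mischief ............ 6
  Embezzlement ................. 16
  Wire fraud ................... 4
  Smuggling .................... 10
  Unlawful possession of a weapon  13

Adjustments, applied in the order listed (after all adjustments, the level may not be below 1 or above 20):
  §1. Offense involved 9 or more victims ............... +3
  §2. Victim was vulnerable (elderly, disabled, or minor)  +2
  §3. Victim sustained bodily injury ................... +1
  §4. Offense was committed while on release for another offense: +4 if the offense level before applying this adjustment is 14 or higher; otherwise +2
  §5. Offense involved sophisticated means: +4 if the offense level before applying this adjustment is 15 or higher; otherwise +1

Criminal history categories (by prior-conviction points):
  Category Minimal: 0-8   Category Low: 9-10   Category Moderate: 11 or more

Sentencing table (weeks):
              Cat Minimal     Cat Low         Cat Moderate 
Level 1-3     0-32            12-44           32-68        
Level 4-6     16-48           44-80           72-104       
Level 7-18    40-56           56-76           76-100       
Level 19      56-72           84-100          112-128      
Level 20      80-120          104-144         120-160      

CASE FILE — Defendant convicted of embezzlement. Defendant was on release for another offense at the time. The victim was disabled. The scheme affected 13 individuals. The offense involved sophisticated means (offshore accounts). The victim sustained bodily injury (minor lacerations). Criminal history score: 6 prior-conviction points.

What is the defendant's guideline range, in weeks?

80-120 weeks

Base offense level for embezzlement: 16.
§1 applies: 16 + 3 = 19.
§2 applies: 19 + 2 = 21.
§3 applies: 21 + 1 = 22.
§4 applies (level before this adjustment is 22 ≥ 14, so +4): 22 + 4 = 26.
§5 applies (level before this adjustment is 26 ≥ 15, so +4): 26 + 4 = 30.
Level 30 exceeds the maximum of 20; capped at 20.
Final offense level: 20.
Criminal history: 6 prior points → Category Minimal (0-8).
Level 20 falls in the 20 band.
Grid: Level 20 × Category Minimal = 80-120 weeks.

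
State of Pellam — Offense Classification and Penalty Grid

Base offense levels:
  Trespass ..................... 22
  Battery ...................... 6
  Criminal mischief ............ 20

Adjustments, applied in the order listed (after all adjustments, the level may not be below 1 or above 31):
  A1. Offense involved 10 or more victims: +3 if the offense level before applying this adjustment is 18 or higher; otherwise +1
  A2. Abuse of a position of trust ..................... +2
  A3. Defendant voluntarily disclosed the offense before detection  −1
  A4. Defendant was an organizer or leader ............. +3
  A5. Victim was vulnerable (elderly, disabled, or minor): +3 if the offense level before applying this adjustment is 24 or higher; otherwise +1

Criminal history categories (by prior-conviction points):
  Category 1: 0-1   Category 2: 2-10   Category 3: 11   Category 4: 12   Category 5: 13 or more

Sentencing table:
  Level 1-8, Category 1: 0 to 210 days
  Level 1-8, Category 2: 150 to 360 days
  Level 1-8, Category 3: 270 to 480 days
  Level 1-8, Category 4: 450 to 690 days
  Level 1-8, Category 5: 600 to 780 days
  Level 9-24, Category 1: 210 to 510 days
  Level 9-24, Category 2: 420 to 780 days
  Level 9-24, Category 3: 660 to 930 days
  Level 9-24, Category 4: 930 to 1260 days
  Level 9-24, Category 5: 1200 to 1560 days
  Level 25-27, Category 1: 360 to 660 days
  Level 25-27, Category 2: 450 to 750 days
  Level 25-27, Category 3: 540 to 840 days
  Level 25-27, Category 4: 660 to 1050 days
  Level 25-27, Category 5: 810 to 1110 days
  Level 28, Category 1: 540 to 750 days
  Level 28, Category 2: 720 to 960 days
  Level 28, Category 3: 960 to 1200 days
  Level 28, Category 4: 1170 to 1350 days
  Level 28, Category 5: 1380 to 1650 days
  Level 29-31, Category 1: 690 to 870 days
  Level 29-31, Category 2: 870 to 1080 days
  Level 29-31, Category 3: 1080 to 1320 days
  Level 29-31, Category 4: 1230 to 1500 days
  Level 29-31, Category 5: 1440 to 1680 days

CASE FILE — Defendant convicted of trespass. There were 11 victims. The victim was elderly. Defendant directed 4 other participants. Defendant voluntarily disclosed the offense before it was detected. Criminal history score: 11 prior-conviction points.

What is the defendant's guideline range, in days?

1080-1320 days

Base offense level for trespass: 22.
A1 applies (level before this adjustment is 22 ≥ 18, so +3): 22 + 3 = 25.
A2 does not apply.
A3 applies: 25 − 1 = 24.
A4 applies: 24 + 3 = 27.
A5 applies (level before this adjustment is 27 ≥ 24, so +3): 27 + 3 = 30.
Final offense level: 30.
Criminal history: 11 prior points → Category 3 (11).
Level 30 falls in the 29-31 band.
Grid: Level 29-31 × Category 3 = 1080-1320 days.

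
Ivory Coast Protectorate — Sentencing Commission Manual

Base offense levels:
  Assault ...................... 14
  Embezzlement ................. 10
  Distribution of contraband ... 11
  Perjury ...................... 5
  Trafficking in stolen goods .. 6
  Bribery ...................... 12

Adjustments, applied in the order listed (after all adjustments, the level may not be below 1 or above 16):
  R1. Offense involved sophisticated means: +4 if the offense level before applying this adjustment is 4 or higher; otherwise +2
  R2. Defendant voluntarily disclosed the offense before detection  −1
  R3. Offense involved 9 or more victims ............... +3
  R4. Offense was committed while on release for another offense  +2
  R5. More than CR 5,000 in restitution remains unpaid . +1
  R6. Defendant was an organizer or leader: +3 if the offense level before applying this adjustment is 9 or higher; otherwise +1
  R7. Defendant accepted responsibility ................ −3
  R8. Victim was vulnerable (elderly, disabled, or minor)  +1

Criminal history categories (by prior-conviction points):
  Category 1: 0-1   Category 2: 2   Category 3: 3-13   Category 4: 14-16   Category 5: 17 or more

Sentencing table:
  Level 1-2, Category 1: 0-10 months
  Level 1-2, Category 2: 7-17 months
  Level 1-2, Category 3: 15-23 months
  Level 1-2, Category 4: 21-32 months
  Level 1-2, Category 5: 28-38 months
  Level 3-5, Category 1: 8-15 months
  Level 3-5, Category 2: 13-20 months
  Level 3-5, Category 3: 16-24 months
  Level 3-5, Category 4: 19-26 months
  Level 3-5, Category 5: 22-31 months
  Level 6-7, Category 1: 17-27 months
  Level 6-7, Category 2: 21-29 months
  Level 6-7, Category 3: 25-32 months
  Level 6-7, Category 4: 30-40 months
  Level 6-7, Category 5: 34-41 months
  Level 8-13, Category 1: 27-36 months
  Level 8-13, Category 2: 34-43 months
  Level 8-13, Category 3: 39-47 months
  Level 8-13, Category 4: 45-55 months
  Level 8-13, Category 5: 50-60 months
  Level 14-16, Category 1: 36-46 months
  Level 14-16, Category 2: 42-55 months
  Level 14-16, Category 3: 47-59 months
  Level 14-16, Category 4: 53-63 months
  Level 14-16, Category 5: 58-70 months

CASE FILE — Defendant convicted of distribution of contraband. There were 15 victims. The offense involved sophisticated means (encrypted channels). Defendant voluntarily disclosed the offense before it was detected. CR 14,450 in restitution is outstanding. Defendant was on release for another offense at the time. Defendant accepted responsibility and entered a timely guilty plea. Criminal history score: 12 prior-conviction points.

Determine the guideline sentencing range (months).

47-59 months

Base offense level for distribution of contraband: 11.
R1 applies (level before this adjustment is 11 ≥ 4, so +4): 11 + 4 = 15.
R2 applies: 15 − 1 = 14.
R3 applies: 14 + 3 = 17.
R4 applies: 17 + 2 = 19.
R5 applies: 19 + 1 = 20.
R7 applies: 20 − 3 = 17.
Level 17 exceeds the maximum of 16; capped at 16.
Final offense level: 16.
Criminal history: 12 prior points → Category 3 (3-13).
Level 16 falls in the 14-16 band.
Grid: Level 14-16 × Category 3 = 47-59 months.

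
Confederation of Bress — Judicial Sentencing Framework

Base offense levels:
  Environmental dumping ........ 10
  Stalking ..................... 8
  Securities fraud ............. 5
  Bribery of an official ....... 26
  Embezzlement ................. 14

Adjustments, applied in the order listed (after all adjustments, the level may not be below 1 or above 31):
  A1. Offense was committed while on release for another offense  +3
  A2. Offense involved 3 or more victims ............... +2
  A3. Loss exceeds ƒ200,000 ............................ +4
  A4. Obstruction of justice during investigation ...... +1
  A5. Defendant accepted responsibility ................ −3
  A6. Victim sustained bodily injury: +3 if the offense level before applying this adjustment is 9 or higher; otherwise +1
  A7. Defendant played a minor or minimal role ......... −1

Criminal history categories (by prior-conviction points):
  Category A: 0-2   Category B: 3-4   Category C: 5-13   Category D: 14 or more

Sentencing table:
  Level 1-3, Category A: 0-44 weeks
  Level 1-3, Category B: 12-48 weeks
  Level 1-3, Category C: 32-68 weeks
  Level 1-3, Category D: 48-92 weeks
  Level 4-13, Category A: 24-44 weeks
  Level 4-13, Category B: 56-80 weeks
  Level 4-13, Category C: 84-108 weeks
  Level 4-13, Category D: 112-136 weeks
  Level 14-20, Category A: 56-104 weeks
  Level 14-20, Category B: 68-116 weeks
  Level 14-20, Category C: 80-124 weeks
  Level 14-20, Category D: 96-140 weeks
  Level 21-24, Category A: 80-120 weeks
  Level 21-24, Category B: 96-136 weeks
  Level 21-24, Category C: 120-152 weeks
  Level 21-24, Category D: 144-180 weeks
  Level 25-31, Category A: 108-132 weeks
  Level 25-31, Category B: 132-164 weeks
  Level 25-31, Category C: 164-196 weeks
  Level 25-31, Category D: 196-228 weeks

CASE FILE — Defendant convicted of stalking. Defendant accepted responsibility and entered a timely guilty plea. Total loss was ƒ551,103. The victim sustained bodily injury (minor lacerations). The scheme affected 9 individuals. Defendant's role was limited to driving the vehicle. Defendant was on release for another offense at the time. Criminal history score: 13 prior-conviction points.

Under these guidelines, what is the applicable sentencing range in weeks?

80-124 weeks

Base offense level for stalking: 8.
A1 applies: 8 + 3 = 11.
A2 applies: 11 + 2 = 13.
A3 applies: 13 + 4 = 17.
A5 applies: 17 − 3 = 14.
A6 applies (level before this adjustment is 14 ≥ 9, so +3): 14 + 3 = 17.
A7 applies: 17 − 1 = 16.
Final offense level: 16.
Criminal history: 13 prior points → Category C (5-13).
Level 16 falls in the 14-20 band.
Grid: Level 14-20 × Category C = 80-124 weeks.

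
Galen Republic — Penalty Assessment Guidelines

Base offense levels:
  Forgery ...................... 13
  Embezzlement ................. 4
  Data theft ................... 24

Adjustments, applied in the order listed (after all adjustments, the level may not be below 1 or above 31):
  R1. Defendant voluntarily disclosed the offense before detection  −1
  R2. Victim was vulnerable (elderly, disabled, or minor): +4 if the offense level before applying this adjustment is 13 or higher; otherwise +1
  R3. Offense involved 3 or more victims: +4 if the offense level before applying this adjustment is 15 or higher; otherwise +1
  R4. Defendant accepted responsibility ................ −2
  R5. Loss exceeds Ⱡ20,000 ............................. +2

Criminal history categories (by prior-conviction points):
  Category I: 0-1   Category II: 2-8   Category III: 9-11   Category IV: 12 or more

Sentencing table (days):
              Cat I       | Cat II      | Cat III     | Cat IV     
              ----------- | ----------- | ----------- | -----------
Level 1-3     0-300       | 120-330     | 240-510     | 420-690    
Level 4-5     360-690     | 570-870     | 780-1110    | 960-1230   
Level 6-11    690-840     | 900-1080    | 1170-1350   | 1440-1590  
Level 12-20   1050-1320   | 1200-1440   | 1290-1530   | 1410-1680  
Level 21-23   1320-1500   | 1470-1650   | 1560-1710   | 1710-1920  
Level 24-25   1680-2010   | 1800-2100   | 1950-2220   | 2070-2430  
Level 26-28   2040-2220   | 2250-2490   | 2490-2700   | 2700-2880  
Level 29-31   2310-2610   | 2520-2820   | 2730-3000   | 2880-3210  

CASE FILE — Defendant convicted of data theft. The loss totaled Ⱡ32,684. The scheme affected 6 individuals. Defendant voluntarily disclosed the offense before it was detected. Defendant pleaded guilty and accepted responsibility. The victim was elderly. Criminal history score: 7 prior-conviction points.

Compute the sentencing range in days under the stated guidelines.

Base offense level for data theft: 24.
R1 applies: 24 − 1 = 23.
R2 applies (level before this adjustment is 23 ≥ 13, so +4): 23 + 4 = 27.
R3 applies (level before this adjustment is 27 ≥ 15, so +4): 27 + 4 = 31.
R4 applies: 31 − 2 = 29.
R5 applies: 29 + 2 = 31.
Final offense level: 31.
Criminal history: 7 prior points → Category II (2-8).
Level 31 falls in the 29-31 band.
Grid: Level 29-31 × Category II = 2520-2820 days.

2520-2820 days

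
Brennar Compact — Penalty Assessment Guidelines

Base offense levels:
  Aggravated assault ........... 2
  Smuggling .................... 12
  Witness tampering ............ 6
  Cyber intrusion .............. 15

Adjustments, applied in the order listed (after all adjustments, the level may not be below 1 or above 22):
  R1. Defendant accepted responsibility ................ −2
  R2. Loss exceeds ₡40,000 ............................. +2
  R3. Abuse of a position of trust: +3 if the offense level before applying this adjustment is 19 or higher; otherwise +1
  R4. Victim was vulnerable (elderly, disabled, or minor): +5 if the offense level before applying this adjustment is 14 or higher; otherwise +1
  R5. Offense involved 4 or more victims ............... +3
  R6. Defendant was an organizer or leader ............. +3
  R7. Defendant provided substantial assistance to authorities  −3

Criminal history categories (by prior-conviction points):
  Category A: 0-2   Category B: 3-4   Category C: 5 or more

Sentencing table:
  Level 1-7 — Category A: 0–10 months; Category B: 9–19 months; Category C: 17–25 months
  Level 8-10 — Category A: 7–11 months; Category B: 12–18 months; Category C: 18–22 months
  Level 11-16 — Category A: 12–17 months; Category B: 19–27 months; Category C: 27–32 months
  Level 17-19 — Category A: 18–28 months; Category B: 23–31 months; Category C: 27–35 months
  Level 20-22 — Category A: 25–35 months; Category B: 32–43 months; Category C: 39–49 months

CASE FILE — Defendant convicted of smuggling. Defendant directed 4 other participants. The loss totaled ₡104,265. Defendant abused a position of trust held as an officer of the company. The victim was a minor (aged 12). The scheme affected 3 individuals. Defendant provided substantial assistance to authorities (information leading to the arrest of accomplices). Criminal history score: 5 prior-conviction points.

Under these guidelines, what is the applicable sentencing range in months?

Base offense level for smuggling: 12.
R2 applies: 12 + 2 = 14.
R3 applies (level before this adjustment is 14 < 19, so +1): 14 + 1 = 15.
R4 applies (level before this adjustment is 15 ≥ 14, so +5): 15 + 5 = 20.
R6 applies: 20 + 3 = 23.
R7 applies: 23 − 3 = 20.
Final offense level: 20.
Criminal history: 5 prior points → Category C (5+).
Level 20 falls in the 20-22 band.
Grid: Level 20-22 × Category C = 39-49 months.

39-49 months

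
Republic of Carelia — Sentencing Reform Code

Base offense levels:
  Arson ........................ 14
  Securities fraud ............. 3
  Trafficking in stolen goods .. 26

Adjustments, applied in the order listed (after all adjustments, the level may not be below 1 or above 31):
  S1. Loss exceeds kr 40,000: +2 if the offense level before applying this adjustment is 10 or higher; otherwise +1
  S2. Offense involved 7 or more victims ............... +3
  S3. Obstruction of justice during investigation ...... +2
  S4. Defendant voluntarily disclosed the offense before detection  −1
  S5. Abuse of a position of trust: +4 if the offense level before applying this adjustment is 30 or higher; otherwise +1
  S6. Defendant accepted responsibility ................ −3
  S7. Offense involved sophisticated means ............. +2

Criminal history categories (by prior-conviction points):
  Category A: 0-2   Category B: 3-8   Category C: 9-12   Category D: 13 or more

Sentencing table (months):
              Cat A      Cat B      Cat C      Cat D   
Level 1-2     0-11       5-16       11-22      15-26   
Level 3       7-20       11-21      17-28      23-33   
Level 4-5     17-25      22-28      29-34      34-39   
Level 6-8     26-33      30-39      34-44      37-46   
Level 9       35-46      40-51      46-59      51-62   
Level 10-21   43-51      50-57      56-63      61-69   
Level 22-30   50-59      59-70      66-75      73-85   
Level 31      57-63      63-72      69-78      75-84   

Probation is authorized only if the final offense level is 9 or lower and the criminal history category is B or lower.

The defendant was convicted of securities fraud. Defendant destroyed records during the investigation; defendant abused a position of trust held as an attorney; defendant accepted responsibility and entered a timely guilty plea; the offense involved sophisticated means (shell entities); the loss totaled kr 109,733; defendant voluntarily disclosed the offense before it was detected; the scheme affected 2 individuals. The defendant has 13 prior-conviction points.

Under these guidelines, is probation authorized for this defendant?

No

Base offense level for securities fraud: 3.
S1 applies (level before this adjustment is 3 < 10, so +1): 3 + 1 = 4.
S2 does not apply.
S3 applies: 4 + 2 = 6.
S4 applies: 6 − 1 = 5.
S5 applies (level before this adjustment is 5 < 30, so +1): 5 + 1 = 6.
S6 applies: 6 − 3 = 3.
S7 applies: 3 + 2 = 5.
Final offense level: 5.
Criminal history: 13 prior points → Category D (13+).
Level 5 falls in the 4-5 band.
Grid: Level 4-5 × Category D = 34-39 months.
Probation check: level 5 ≤ 9 and category D > B → not eligible.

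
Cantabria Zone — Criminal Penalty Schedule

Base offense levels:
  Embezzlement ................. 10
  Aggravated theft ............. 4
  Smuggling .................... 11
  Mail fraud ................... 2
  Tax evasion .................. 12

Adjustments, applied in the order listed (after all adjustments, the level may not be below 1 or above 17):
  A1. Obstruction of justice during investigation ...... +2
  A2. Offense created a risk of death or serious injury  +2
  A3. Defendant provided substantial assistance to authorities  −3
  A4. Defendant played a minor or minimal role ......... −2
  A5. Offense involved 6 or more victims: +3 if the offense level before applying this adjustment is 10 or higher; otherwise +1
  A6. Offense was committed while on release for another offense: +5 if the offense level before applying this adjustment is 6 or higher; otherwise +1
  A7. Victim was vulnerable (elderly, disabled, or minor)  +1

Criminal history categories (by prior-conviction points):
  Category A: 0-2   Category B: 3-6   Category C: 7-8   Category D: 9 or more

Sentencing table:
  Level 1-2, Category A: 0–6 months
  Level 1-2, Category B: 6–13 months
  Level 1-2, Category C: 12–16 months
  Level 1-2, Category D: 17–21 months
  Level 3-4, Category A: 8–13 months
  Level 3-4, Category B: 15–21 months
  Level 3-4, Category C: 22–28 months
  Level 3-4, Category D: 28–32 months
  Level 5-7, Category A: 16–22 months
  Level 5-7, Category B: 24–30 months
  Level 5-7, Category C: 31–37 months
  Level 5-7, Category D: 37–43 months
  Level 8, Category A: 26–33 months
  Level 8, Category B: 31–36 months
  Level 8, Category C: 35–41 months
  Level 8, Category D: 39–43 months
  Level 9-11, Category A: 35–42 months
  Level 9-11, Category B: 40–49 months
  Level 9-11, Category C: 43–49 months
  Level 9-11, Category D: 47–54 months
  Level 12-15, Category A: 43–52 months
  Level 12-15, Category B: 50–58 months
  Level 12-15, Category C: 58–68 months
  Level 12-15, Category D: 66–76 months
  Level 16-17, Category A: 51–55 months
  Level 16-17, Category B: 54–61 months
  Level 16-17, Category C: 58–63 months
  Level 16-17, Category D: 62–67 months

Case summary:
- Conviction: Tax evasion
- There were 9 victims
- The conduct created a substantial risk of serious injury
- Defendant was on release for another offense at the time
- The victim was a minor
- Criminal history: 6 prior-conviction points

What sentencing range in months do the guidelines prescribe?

Base offense level for tax evasion: 12.
A1 does not apply.
A2 applies: 12 + 2 = 14.
A3 does not apply.
A5 applies (level before this adjustment is 14 ≥ 10, so +3): 14 + 3 = 17.
A6 applies (level before this adjustment is 17 ≥ 6, so +5): 17 + 5 = 22.
A7 applies: 22 + 1 = 23.
Level 23 exceeds the maximum of 17; capped at 17.
Final offense level: 17.
Criminal history: 6 prior points → Category B (3-6).
Level 17 falls in the 16-17 band.
Grid: Level 16-17 × Category B = 54-61 months.

54-61 months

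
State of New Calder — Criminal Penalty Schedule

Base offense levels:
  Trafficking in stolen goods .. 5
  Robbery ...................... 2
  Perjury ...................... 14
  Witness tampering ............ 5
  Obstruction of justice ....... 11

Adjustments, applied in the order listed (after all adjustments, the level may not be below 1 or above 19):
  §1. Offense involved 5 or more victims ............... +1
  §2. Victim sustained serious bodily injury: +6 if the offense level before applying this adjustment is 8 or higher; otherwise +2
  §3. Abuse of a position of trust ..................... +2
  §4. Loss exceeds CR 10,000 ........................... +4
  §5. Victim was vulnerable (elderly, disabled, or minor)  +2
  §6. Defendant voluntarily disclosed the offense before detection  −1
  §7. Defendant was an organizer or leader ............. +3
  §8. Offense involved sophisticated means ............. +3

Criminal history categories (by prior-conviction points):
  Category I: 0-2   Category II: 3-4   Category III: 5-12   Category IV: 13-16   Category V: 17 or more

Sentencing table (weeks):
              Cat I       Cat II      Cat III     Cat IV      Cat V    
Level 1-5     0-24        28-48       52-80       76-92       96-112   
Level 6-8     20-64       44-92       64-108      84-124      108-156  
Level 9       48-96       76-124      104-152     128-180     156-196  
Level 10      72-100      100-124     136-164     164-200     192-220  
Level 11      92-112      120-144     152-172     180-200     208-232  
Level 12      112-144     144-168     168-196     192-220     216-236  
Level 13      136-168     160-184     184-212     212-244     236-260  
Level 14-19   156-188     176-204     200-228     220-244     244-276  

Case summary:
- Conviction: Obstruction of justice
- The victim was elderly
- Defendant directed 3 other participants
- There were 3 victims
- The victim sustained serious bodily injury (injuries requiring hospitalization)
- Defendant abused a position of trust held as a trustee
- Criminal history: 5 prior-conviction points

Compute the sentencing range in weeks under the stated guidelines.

200-228 weeks

Base offense level for obstruction of justice: 11.
§2 applies (level before this adjustment is 11 ≥ 8, so +6): 11 + 6 = 17.
§3 applies: 17 + 2 = 19.
§4 does not apply.
§5 applies: 19 + 2 = 21.
§6 does not apply.
§7 applies: 21 + 3 = 24.
Level 24 exceeds the maximum of 19; capped at 19.
Final offense level: 19.
Criminal history: 5 prior points → Category III (5-12).
Level 19 falls in the 14-19 band.
Grid: Level 14-19 × Category III = 200-228 weeks.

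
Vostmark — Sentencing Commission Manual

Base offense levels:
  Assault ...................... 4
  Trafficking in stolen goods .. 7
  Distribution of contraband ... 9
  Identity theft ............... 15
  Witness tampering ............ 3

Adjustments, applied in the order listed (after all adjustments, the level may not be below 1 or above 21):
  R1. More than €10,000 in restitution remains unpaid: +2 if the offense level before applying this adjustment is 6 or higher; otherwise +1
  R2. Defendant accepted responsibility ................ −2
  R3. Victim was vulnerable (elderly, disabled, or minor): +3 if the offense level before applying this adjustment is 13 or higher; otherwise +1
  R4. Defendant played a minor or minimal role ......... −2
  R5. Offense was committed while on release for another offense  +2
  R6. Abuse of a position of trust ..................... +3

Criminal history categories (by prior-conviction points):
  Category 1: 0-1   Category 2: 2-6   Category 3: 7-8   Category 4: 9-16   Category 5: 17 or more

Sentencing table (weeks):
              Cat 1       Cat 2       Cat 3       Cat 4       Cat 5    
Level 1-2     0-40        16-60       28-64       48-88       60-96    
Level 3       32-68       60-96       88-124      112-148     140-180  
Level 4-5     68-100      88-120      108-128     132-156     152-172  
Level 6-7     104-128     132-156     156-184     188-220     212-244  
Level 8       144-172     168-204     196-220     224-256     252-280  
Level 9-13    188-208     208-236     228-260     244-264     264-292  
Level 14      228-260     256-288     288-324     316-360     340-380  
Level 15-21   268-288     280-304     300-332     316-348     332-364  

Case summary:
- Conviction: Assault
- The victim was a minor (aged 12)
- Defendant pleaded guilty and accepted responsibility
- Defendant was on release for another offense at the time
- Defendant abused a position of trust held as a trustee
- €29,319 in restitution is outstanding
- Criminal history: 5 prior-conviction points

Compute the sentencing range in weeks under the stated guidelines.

208-236 weeks

Base offense level for assault: 4.
R1 applies (level before this adjustment is 4 < 6, so +1): 4 + 1 = 5.
R2 applies: 5 − 2 = 3.
R3 applies (level before this adjustment is 3 < 13, so +1): 3 + 1 = 4.
R5 applies: 4 + 2 = 6.
R6 applies: 6 + 3 = 9.
Final offense level: 9.
Criminal history: 5 prior points → Category 2 (2-6).
Level 9 falls in the 9-13 band.
Grid: Level 9-13 × Category 2 = 208-236 weeks.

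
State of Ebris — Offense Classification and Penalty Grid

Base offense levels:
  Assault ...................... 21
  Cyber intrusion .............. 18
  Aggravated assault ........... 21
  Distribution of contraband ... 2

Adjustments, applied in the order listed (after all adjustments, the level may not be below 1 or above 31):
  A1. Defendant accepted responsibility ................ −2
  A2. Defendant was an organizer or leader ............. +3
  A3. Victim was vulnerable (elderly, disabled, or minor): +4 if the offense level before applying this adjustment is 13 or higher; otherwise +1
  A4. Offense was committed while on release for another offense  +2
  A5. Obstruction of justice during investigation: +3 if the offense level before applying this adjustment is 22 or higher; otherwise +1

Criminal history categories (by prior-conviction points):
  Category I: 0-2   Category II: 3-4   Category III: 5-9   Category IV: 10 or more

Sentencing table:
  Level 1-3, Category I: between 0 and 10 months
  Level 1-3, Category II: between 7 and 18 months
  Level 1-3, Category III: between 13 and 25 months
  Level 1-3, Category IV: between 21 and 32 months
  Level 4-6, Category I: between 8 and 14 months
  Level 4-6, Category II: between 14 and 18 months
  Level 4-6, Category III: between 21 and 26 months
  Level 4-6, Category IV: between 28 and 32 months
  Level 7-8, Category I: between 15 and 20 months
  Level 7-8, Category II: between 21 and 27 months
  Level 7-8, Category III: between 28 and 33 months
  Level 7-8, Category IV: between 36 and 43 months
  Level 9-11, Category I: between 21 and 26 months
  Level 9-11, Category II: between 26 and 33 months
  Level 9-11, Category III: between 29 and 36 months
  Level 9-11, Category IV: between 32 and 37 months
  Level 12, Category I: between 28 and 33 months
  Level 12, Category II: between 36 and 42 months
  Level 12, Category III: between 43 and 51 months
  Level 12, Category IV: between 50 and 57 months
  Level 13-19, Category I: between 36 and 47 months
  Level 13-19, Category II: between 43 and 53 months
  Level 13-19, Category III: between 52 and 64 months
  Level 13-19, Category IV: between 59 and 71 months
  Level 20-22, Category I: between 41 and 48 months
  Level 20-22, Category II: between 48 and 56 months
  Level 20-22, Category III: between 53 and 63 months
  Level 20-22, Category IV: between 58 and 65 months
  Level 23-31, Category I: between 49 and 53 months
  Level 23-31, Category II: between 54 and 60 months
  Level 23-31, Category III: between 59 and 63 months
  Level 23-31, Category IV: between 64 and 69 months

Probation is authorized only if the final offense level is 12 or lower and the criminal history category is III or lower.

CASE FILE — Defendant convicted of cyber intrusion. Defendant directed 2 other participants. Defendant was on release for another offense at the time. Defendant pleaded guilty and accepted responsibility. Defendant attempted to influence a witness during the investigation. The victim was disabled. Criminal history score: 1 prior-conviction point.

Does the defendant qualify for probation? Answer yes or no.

No

Base offense level for cyber intrusion: 18.
A1 applies: 18 − 2 = 16.
A2 applies: 16 + 3 = 19.
A3 applies (level before this adjustment is 19 ≥ 13, so +4): 19 + 4 = 23.
A4 applies: 23 + 2 = 25.
A5 applies (level before this adjustment is 25 ≥ 22, so +3): 25 + 3 = 28.
Final offense level: 28.
Criminal history: 1 prior point → Category I (0-2).
Level 28 falls in the 23-31 band.
Grid: Level 23-31 × Category I = 49-53 months.
Probation check: level 28 > 12 and category I ≤ III → not eligible.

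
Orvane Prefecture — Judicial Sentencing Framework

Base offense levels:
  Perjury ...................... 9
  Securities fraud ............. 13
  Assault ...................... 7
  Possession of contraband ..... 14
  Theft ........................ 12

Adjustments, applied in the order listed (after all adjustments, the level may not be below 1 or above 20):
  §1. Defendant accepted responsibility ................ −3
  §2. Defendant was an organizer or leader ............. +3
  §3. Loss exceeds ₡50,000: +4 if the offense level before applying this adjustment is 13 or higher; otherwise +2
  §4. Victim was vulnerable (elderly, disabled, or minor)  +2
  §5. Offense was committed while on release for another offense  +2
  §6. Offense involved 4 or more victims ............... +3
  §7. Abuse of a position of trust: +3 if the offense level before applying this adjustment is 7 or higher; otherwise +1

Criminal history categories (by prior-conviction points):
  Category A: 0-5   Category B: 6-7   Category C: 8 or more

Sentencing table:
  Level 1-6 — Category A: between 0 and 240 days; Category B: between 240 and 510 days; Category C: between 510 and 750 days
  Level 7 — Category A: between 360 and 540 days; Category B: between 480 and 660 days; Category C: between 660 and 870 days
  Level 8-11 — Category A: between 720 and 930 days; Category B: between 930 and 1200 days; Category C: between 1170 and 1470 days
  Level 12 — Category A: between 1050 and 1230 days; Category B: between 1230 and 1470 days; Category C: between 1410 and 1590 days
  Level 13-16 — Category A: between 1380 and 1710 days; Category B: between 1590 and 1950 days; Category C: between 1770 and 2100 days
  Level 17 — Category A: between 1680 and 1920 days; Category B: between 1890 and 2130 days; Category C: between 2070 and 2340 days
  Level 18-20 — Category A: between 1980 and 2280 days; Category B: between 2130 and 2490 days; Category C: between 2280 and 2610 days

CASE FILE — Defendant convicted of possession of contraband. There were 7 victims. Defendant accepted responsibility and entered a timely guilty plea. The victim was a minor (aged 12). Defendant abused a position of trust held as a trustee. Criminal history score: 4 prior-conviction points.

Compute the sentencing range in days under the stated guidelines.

Base offense level for possession of contraband: 14.
§1 applies: 14 − 3 = 11.
§4 applies: 11 + 2 = 13.
§5 does not apply.
§6 applies: 13 + 3 = 16.
§7 applies (level before this adjustment is 16 ≥ 7, so +3): 16 + 3 = 19.
Final offense level: 19.
Criminal history: 4 prior points → Category A (0-5).
Level 19 falls in the 18-20 band.
Grid: Level 18-20 × Category A = 1980-2280 days.

1980-2280 days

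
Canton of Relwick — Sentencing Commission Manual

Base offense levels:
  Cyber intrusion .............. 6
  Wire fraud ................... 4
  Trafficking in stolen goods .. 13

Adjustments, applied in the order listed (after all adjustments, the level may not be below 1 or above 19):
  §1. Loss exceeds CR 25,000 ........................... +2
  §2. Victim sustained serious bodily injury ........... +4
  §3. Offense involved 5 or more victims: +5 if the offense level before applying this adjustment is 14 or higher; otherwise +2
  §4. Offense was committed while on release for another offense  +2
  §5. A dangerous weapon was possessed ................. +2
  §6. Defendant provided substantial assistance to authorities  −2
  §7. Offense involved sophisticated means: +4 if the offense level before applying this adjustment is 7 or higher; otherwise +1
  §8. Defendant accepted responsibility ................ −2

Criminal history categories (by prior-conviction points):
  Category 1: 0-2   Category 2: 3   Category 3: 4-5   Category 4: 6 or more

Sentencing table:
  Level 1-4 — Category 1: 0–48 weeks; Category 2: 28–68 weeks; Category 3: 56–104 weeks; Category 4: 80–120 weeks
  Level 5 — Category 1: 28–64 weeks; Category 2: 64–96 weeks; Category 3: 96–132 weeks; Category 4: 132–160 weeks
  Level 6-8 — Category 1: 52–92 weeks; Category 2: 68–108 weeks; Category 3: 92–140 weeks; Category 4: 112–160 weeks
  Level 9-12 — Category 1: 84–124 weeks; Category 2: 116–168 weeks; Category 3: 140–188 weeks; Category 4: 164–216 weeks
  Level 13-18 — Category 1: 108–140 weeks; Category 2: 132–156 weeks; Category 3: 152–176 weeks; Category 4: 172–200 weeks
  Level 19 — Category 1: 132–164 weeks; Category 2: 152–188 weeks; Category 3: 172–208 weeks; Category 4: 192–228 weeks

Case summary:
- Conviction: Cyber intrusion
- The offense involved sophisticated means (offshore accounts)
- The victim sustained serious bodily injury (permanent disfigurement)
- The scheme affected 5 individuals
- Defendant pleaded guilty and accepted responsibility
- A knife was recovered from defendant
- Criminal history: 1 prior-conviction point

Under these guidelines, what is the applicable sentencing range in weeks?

Base offense level for cyber intrusion: 6.
§2 applies: 6 + 4 = 10.
§3 applies (level before this adjustment is 10 < 14, so +2): 10 + 2 = 12.
§5 applies: 12 + 2 = 14.
§7 applies (level before this adjustment is 14 ≥ 7, so +4): 14 + 4 = 18.
§8 applies: 18 − 2 = 16.
Final offense level: 16.
Criminal history: 1 prior point → Category 1 (0-2).
Level 16 falls in the 13-18 band.
Grid: Level 13-18 × Category 1 = 108-140 weeks.

108-140 weeks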